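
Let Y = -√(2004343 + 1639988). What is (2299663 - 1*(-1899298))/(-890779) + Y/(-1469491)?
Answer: -4198961/890779 + √3644331/1469491 ≈ -4.7125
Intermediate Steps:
Y = -√3644331 ≈ -1909.0
(2299663 - 1*(-1899298))/(-890779) + Y/(-1469491) = (2299663 - 1*(-1899298))/(-890779) - √3644331/(-1469491) = (2299663 + 1899298)*(-1/890779) - √3644331*(-1/1469491) = 4198961*(-1/890779) + √3644331/1469491 = -4198961/890779 + √3644331/1469491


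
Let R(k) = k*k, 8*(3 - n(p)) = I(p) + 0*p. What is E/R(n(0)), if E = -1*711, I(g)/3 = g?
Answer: -79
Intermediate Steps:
I(g) = 3*g
E = -711
n(p) = 3 - 3*p/8 (n(p) = 3 - (3*p + 0*p)/8 = 3 - (3*p + 0)/8 = 3 - 3*p/8)
R(k) = k²
E/R(n(0)) = -711/(3 - 3/8*0)² = -711/(3 + 0)² = -711/(3²) = -711/9 = -711*⅑ = -79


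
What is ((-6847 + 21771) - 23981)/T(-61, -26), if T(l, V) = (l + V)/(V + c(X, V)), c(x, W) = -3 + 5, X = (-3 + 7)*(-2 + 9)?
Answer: -72456/29 ≈ -2498.5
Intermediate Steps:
X = 28 (X = 4*7 = 28)
c(x, W) = 2
T(l, V) = (V + l)/(2 + V) (T(l, V) = (l + V)/(V + 2) = (V + l)/(2 + V))
((-6847 + 21771) - 23981)/T(-61, -26) = ((-6847 + 21771) - 23981)/(((-26 - 61)/(2 - 26))) = (14924 - 23981)/((-87/(-24))) = -9057/((-1/24*(-87))) = -9057/29/8 = -9057*8/29 = -72456/29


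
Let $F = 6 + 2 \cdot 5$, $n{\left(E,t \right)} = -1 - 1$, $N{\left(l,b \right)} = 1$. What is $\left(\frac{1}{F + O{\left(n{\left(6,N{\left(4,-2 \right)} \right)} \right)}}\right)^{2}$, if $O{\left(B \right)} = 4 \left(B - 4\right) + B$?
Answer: $\frac{1}{100} \approx 0.01$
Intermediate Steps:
$n{\left(E,t \right)} = -2$
$F = 16$ ($F = 6 + 10 = 16$)
$O{\left(B \right)} = -16 + 5 B$ ($O{\left(B \right)} = 4 \left(-4 + B\right) + B = \left(-16 + 4 B\right) + B = -16 + 5 B$)
$\left(\frac{1}{F + O{\left(n{\left(6,N{\left(4,-2 \right)} \right)} \right)}}\right)^{2} = \left(\frac{1}{16 + \left(-16 + 5 \left(-2\right)\right)}\right)^{2} = \left(\frac{1}{16 - 26}\right)^{2} = \left(\frac{1}{-10}\right)^{2} = \left(- \frac{1}{10}\right)^{2} = \frac{1}{100}$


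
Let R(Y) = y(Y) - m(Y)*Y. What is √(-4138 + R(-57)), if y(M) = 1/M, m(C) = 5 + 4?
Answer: I*√11777682/57 ≈ 60.208*I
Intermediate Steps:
m(C) = 9
y(M) = 1/M
R(Y) = 1/Y - 9*Y
√(-4138 + R(-57)) = √(-4138 + (1/(-57) - 9*(-57))) = √(-4138 + (-1/57 + 513)) = √(-4138 + 29240/57) = √(-206626/57) = I*√11777682/57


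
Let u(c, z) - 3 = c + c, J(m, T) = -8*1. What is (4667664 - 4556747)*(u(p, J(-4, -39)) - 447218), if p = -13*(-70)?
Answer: -49401877215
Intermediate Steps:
J(m, T) = -8
p = 910
u(c, z) = 3 + 2*c (u(c, z) = 3 + (c + c) = 3 + 2*c)
(4667664 - 4556747)*(u(p, J(-4, -39)) - 447218) = (4667664 - 4556747)*((3 + 2*910) - 447218) = 110917*((3 + 1820) - 447218) = 110917*(1823 - 447218) = 110917*(-445395) = -49401877215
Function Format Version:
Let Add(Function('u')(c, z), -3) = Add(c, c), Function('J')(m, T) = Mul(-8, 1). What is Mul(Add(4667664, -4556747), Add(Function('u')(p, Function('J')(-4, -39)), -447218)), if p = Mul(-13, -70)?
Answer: -49401877215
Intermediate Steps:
Function('J')(m, T) = -8
p = 910
Function('u')(c, z) = Add(3, Mul(2, c)) (Function('u')(c, z) = Add(3, Add(c, c)) = Add(3, Mul(2, c)))
Mul(Add(4667664, -4556747), Add(Function('u')(p, Function('J')(-4, -39)), -447218)) = Mul(Add(4667664, -4556747), Add(Add(3, Mul(2, 910)), -447218)) = Mul(110917, Add(Add(3, 1820), -447218)) = Mul(110917, Add(1823, -447218)) = Mul(110917, -445395) = -49401877215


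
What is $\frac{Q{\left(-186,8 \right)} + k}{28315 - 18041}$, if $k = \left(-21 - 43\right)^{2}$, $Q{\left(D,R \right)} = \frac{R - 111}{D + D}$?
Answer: $\frac{1523815}{3821928} \approx 0.3987$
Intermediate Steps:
$Q{\left(D,R \right)} = \frac{-111 + R}{2 D}$
$k = 4096$ ($k = \left(-64\right)^{2} = 4096$)
$\frac{Q{\left(-186,8 \right)} + k}{28315 - 18041} = \frac{\frac{-111 + 8}{2 \left(-186\right)} + 4096}{28315 - 18041} = \frac{\frac{1}{2} \left(- \frac{1}{186}\right) \left(-103\right) + 4096}{10274} = \left(\frac{103}{372} + 4096\right) \frac{1}{10274} = \frac{1523815}{372} \cdot \frac{1}{10274} = \frac{1523815}{3821928}$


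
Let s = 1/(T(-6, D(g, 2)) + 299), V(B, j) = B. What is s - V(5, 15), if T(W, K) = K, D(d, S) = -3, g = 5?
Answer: -1479/296 ≈ -4.9966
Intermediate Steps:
s = 1/296 (s = 1/(-3 + 299) = 1/296 ≈ 0.0033784)
s - V(5, 15) = 1/296 - 1*5 = 1/296 - 5 = -1479/296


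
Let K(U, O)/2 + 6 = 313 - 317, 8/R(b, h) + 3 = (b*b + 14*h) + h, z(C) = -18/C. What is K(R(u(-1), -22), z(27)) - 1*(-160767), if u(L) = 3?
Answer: 160747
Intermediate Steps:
R(b, h) = 8/(-3 + b² + 15*h) (R(b, h) = 8/(-3 + ((b*b + 14*h) + h)) = 8/(-3 + ((b² + 14*h) + h)) = 8/(-3 + (b² + 15*h)) = 8/(-3 + b² + 15*h))
K(U, O) = -20 (K(U, O) = -12 + 2*(313 - 317) = -12 + 2*(-4) = -12 - 8 = -20)
K(R(u(-1), -22), z(27)) - 1*(-160767) = -20 - 1*(-160767) = -20 + 160767 = 160747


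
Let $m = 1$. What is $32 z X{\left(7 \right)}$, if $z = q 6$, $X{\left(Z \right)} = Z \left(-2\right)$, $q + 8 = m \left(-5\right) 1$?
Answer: $34944$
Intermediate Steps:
$q = -13$ ($q = -8 + 1 \left(-5\right) 1 = -8 - 5 = -13$)
$X{\left(Z \right)} = - 2 Z$
$z = -78$ ($z = \left(-13\right) 6 = -78$)
$32 z X{\left(7 \right)} = 32 \left(-78\right) \left(\left(-2\right) 7\right) = \left(-2496\right) \left(-14\right) = 34944$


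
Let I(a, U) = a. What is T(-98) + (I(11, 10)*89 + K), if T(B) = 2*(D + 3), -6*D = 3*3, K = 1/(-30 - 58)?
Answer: 86415/88 ≈ 981.99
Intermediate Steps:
K = -1/88 (K = 1/(-88) = -1/88 ≈ -0.011364)
D = -3/2 ≈ -1.5000
T(B) = 3 (T(B) = 2*(-3/2 + 3) = 2*(3/2) = 3)
T(-98) + (I(11, 10)*89 + K) = 3 + (11*89 - 1/88) = 3 + (979 - 1/88) = 3 + 86151/88 = 86415/88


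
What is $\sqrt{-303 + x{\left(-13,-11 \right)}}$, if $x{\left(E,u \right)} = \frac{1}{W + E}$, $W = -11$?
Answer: $\frac{i \sqrt{43638}}{12} \approx 17.408 i$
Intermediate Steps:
$x{\left(E,u \right)} = \frac{1}{-11 + E}$
$\sqrt{-303 + x{\left(-13,-11 \right)}} = \sqrt{-303 + \frac{1}{-11 - 13}} = \sqrt{-303 + \frac{1}{-24}} = \sqrt{-303 - \frac{1}{24}} = \sqrt{- \frac{7273}{24}} = \frac{i \sqrt{43638}}{12}$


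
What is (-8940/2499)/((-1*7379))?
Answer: 2980/6146707 ≈ 0.00048481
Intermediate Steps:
(-8940/2499)/((-1*7379)) = -8940*1/2499/(-7379) = -2980/833*(-1/7379) = 2980/6146707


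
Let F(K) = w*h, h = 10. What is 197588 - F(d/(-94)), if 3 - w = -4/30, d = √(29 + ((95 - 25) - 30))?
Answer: 592670/3 ≈ 1.9756e+5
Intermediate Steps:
d = √69 (d = √(29 + (70 - 30)) = √(29 + 40) = √69 ≈ 8.3066)
w = 47/15 (w = 3 - (-4)/30 = 3 - 1*(-2/15) = 3 + 2/15 = 47/15 ≈ 3.1333)
F(K) = 94/3 (F(K) = (47/15)*10 = 94/3)
197588 - F(d/(-94)) = 197588 - 1*94/3 = 197588 - 94/3 = 592670/3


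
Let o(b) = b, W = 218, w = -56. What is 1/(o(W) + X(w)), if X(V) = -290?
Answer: -1/72 ≈ -0.013889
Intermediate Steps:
1/(o(W) + X(w)) = 1/(218 - 290) = 1/(-72) = -1/72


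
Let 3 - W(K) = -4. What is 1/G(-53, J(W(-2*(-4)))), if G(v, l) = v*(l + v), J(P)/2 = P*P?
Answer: -1/2385 ≈ -0.00041929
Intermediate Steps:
W(K) = 7 (W(K) = 3 - 1*(-4) = 3 + 4 = 7)
J(P) = 2*P**2 (J(P) = 2*(P*P) = 2*P**2)
1/G(-53, J(W(-2*(-4)))) = 1/(-53*(2*7**2 - 53)) = 1/(-53*(2*49 - 53)) = 1/(-53*(98 - 53)) = 1/(-53*45) = 1/(-2385) = -1/2385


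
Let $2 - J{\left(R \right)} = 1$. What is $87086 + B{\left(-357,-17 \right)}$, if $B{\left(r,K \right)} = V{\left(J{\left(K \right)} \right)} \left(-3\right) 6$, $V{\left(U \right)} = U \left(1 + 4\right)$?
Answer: $86996$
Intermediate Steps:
$J{\left(R \right)} = 1$ ($J{\left(R \right)} = 2 - 1 = 1$)
$V{\left(U \right)} = 5 U$ ($V{\left(U \right)} = U 5 = 5 U$)
$B{\left(r,K \right)} = -90$ ($B{\left(r,K \right)} = 5 \cdot 1 \left(-3\right) 6 = 5 \left(-3\right) 6 = \left(-15\right) 6 = -90$)
$87086 + B{\left(-357,-17 \right)} = 87086 - 90 = 86996$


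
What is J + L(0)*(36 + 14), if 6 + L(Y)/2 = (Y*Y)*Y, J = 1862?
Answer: 1262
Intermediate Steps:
L(Y) = -12 + 2*Y³ (L(Y) = -12 + 2*((Y*Y)*Y) = -12 + 2*(Y²*Y) = -12 + 2*Y³)
J + L(0)*(36 + 14) = 1862 + (-12 + 2*0³)*(36 + 14) = 1862 + (-12 + 2*0)*50 = 1862 + (-12 + 0)*50 = 1862 - 12*50 = 1862 - 600 = 1262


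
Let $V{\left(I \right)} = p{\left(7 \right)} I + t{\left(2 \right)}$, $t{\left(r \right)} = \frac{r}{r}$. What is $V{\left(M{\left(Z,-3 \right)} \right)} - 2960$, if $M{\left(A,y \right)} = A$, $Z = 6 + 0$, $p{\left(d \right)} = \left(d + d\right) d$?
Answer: $-2371$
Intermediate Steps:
$t{\left(r \right)} = 1$
$p{\left(d \right)} = 2 d^{2}$ ($p{\left(d \right)} = 2 d d = 2 d^{2}$)
$Z = 6$
$V{\left(I \right)} = 1 + 98 I$ ($V{\left(I \right)} = 2 \cdot 7^{2} I + 1 = 2 \cdot 49 I + 1 = 98 I + 1 = 1 + 98 I$)
$V{\left(M{\left(Z,-3 \right)} \right)} - 2960 = \left(1 + 98 \cdot 6\right) - 2960 = \left(1 + 588\right) - 2960 = 589 - 2960 = -2371$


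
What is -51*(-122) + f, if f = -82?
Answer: 6140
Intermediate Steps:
-51*(-122) + f = -51*(-122) - 82 = 6222 - 82 = 6140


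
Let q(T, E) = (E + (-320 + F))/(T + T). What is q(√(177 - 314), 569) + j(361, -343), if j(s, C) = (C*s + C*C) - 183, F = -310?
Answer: -6357 + 61*I*√137/274 ≈ -6357.0 + 2.6058*I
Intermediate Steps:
j(s, C) = -183 + C² + C*s (j(s, C) = (C*s + C²) - 183 = (C² + C*s) - 183 = -183 + C² + C*s)
q(T, E) = (-630 + E)/(2*T) (q(T, E) = (E + (-320 - 310))/(T + T) = (E - 630)/((2*T)) = (-630 + E)*(1/(2*T)) = (-630 + E)/(2*T))
q(√(177 - 314), 569) + j(361, -343) = (-630 + 569)/(2*(√(177 - 314))) + (-183 + (-343)² - 343*361) = (½)*(-61)/√(-137) + (-183 + 117649 - 123823) = (½)*(-61)/(I*√137) - 6357 = (½)*(-I*√137/137)*(-61) - 6357 = 61*I*√137/274 - 6357 = -6357 + 61*I*√137/274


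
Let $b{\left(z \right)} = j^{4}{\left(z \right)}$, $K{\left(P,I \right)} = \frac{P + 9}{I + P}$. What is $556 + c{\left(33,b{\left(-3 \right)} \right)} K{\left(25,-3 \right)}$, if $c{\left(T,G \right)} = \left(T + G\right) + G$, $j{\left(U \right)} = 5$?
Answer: $\frac{27927}{11} \approx 2538.8$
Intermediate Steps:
$K{\left(P,I \right)} = \frac{9 + P}{I + P}$
$b{\left(z \right)} = 625$ ($b{\left(z \right)} = 5^{4} = 625$)
$c{\left(T,G \right)} = T + 2 G$ ($c{\left(T,G \right)} = \left(G + T\right) + G = T + 2 G$)
$556 + c{\left(33,b{\left(-3 \right)} \right)} K{\left(25,-3 \right)} = 556 + \left(33 + 2 \cdot 625\right) \frac{9 + 25}{-3 + 25} = 556 + \left(33 + 1250\right) \frac{1}{22} \cdot 34 = 556 + 1283 \cdot \frac{1}{22} \cdot 34 = 556 + 1283 \cdot \frac{17}{11} = 556 + \frac{21811}{11} = \frac{27927}{11}$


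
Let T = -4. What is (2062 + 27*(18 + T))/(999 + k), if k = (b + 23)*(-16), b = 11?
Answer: 488/91 ≈ 5.3626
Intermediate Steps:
k = -544 (k = (11 + 23)*(-16) = 34*(-16) = -544)
(2062 + 27*(18 + T))/(999 + k) = (2062 + 27*(18 - 4))/(999 - 544) = (2062 + 27*14)/455 = (2062 + 378)*(1/455) = 2440*(1/455) = 488/91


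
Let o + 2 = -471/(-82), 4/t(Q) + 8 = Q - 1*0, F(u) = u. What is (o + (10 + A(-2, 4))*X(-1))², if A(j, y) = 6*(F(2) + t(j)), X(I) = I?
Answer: 42263001/168100 ≈ 251.42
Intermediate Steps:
t(Q) = 4/(-8 + Q) (t(Q) = 4/(-8 + (Q - 1*0)) = 4/(-8 + (Q + 0)) = 4/(-8 + Q))
o = 307/82 (o = -2 - 471/(-82) = -2 - 471*(-1/82) = -2 + 471/82 = 307/82 ≈ 3.7439)
A(j, y) = 12 + 24/(-8 + j) (A(j, y) = 6*(2 + 4/(-8 + j)) = 12 + 24/(-8 + j))
(o + (10 + A(-2, 4))*X(-1))² = (307/82 + (10 + 12*(-6 - 2)/(-8 - 2))*(-1))² = (307/82 + (10 + 12*(-8)/(-10))*(-1))² = (307/82 + (10 + 12*(-⅒)*(-8))*(-1))² = (307/82 + (10 + 48/5)*(-1))² = (307/82 + (98/5)*(-1))² = (307/82 - 98/5)² = (-6501/410)² = 42263001/168100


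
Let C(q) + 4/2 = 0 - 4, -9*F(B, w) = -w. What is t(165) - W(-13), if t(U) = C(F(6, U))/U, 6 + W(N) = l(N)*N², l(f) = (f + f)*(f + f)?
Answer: -6283092/55 ≈ -1.1424e+5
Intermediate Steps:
F(B, w) = w/9 (F(B, w) = -(-1)*w/9 = w/9)
l(f) = 4*f² (l(f) = (2*f)*(2*f) = 4*f²)
C(q) = -6 (C(q) = -2 + (0 - 4) = -2 - 4 = -6)
W(N) = -6 + 4*N⁴ (W(N) = -6 + (4*N²)*N² = -6 + 4*N⁴)
t(U) = -6/U
t(165) - W(-13) = -6/165 - (-6 + 4*(-13)⁴) = -6*1/165 - (-6 + 4*28561) = -2/55 - (-6 + 114244) = -2/55 - 1*114238 = -2/55 - 114238 = -6283092/55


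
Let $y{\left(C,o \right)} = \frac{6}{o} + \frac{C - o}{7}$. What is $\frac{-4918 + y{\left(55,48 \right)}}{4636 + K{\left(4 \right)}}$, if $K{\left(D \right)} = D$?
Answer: $- \frac{7867}{7424} \approx -1.0597$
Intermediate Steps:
$y{\left(C,o \right)} = \frac{6}{o} - \frac{o}{7} + \frac{C}{7}$ ($y{\left(C,o \right)} = \frac{6}{o} + \left(C - o\right) \frac{1}{7} = \frac{6}{o} + \left(- \frac{o}{7} + \frac{C}{7}\right) = \frac{6}{o} - \frac{o}{7} + \frac{C}{7}$)
$\frac{-4918 + y{\left(55,48 \right)}}{4636 + K{\left(4 \right)}} = \frac{-4918 + \frac{42 + 48 \left(55 - 48\right)}{7 \cdot 48}}{4636 + 4} = \frac{-4918 + \frac{1}{7} \cdot \frac{1}{48} \left(42 + 48 \left(55 - 48\right)\right)}{4640} = \left(-4918 + \frac{1}{7} \cdot \frac{1}{48} \left(42 + 48 \cdot 7\right)\right) \frac{1}{4640} = \left(-4918 + \frac{1}{7} \cdot \frac{1}{48} \left(42 + 336\right)\right) \frac{1}{4640} = \left(-4918 + \frac{1}{7} \cdot \frac{1}{48} \cdot 378\right) \frac{1}{4640} = \left(-4918 + \frac{9}{8}\right) \frac{1}{4640} = \left(- \frac{39335}{8}\right) \frac{1}{4640} = - \frac{7867}{7424}$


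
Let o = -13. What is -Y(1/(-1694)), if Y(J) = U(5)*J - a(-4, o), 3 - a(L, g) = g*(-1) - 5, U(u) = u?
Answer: -8465/1694 ≈ -4.9970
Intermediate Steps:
a(L, g) = 8 + g (a(L, g) = 3 - (g*(-1) - 5) = 3 - (-g - 5) = 3 - (-5 - g) = 3 + (5 + g) = 8 + g)
Y(J) = 5 + 5*J (Y(J) = 5*J - (8 - 13) = 5*J - 1*(-5) = 5*J + 5 = 5 + 5*J)
-Y(1/(-1694)) = -(5 + 5/(-1694)) = -(5 + 5*(-1/1694)) = -(5 - 5/1694) = -1*8465/1694 = -8465/1694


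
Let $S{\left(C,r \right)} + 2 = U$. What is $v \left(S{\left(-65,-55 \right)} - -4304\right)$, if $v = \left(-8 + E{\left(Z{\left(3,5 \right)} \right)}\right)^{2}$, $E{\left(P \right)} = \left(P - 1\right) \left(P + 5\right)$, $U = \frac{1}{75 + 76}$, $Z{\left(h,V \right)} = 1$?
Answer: $\frac{41574592}{151} \approx 2.7533 \cdot 10^{5}$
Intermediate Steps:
$U = \frac{1}{151} \approx 0.0066225$
$S{\left(C,r \right)} = - \frac{301}{151}$ ($S{\left(C,r \right)} = -2 + \frac{1}{151} = - \frac{301}{151}$)
$E{\left(P \right)} = \left(-1 + P\right) \left(5 + P\right)$
$v = 64$ ($v = \left(-8 + \left(-5 + 1^{2} + 4 \cdot 1\right)\right)^{2} = \left(-8 + \left(-5 + 1 + 4\right)\right)^{2} = \left(-8 + 0\right)^{2} = \left(-8\right)^{2} = 64$)
$v \left(S{\left(-65,-55 \right)} - -4304\right) = 64 \left(- \frac{301}{151} - -4304\right) = 64 \left(- \frac{301}{151} + 4304\right) = 64 \cdot \frac{649603}{151} = \frac{41574592}{151}$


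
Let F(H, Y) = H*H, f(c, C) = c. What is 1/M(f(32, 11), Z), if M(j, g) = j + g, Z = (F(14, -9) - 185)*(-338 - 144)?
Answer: -1/5270 ≈ -0.00018975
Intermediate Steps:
F(H, Y) = H²
Z = -5302 (Z = (14² - 185)*(-338 - 144) = (196 - 185)*(-482) = 11*(-482) = -5302)
M(j, g) = g + j
1/M(f(32, 11), Z) = 1/(-5302 + 32) = 1/(-5270) = -1/5270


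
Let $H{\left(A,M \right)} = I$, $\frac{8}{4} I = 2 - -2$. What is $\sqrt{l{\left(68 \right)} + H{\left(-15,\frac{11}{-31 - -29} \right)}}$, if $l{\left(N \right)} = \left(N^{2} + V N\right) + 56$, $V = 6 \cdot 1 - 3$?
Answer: $\sqrt{4886} \approx 69.9$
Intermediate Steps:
$V = 3$ ($V = 6 - 3 = 3$)
$l{\left(N \right)} = 56 + N^{2} + 3 N$ ($l{\left(N \right)} = \left(N^{2} + 3 N\right) + 56 = 56 + N^{2} + 3 N$)
$I = 2$ ($I = \frac{2 - -2}{2} = \frac{2 + 2}{2} = \frac{1}{2} \cdot 4 = 2$)
$H{\left(A,M \right)} = 2$
$\sqrt{l{\left(68 \right)} + H{\left(-15,\frac{11}{-31 - -29} \right)}} = \sqrt{\left(56 + 68^{2} + 3 \cdot 68\right) + 2} = \sqrt{\left(56 + 4624 + 204\right) + 2} = \sqrt{4884 + 2} = \sqrt{4886}$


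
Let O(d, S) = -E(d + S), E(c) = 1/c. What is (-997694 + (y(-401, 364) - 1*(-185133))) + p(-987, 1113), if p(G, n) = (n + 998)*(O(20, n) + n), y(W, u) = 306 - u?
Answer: 1741332781/1133 ≈ 1.5369e+6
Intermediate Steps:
O(d, S) = -1/(S + d) (O(d, S) = -1/(d + S) = -1/(S + d))
p(G, n) = (998 + n)*(n - 1/(20 + n)) (p(G, n) = (n + 998)*(-1/(n + 20) + n) = (998 + n)*(-1/(20 + n) + n) = (998 + n)*(n - 1/(20 + n)))
(-997694 + (y(-401, 364) - 1*(-185133))) + p(-987, 1113) = (-997694 + ((306 - 1*364) - 1*(-185133))) + (-998 - 1*1113 + 1113*(20 + 1113)*(998 + 1113))/(20 + 1113) = (-997694 + ((306 - 364) + 185133)) + (-998 - 1113 + 1113*1133*2111)/1133 = (-997694 + (-58 + 185133)) + (-998 - 1113 + 2662032219)/1133 = (-997694 + 185075) + (1/1133)*2662030108 = -812619 + 2662030108/1133 = 1741332781/1133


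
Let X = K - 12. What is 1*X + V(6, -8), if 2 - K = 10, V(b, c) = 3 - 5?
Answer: -22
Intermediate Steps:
V(b, c) = -2
K = -8 (K = 2 - 1*10 = 2 - 10 = -8)
X = -20 (X = -8 - 12 = -20)
1*X + V(6, -8) = 1*(-20) - 2 = -20 - 2 = -22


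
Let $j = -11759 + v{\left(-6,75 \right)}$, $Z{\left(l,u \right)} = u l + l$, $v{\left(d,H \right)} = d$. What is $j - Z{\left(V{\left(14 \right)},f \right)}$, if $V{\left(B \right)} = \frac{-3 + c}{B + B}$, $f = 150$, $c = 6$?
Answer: $- \frac{329873}{28} \approx -11781.0$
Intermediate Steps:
$V{\left(B \right)} = \frac{3}{2 B}$ ($V{\left(B \right)} = \frac{-3 + 6}{B + B} = \frac{3}{2 B}$)
$Z{\left(l,u \right)} = l + l u$ ($Z{\left(l,u \right)} = l u + l = l + l u$)
$j = -11765$ ($j = -11759 - 6 = -11765$)
$j - Z{\left(V{\left(14 \right)},f \right)} = -11765 - \frac{3}{2 \cdot 14} \left(1 + 150\right) = -11765 - \frac{3}{2} \cdot \frac{1}{14} \cdot 151 = -11765 - \frac{3}{28} \cdot 151 = -11765 - \frac{453}{28} = - \frac{329873}{28}$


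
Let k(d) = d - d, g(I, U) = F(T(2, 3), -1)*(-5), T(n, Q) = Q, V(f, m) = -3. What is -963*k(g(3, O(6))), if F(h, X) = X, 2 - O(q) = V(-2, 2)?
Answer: 0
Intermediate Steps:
O(q) = 5 (O(q) = 2 - 1*(-3) = 2 + 3 = 5)
g(I, U) = 5 (g(I, U) = -1*(-5) = 5)
k(d) = 0
-963*k(g(3, O(6))) = -963*0 = 0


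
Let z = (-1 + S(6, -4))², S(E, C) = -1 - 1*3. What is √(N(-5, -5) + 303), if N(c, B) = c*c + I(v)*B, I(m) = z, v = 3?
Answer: √203 ≈ 14.248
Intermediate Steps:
S(E, C) = -4 (S(E, C) = -1 - 3 = -4)
z = 25 (z = (-1 - 4)² = (-5)² = 25)
I(m) = 25
N(c, B) = c² + 25*B (N(c, B) = c*c + 25*B = c² + 25*B)
√(N(-5, -5) + 303) = √(((-5)² + 25*(-5)) + 303) = √((25 - 125) + 303) = √(-100 + 303) = √203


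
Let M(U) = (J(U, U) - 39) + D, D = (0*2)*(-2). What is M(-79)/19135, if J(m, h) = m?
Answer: -118/19135 ≈ -0.0061667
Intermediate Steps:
D = 0 (D = 0*(-2) = 0)
M(U) = -39 + U (M(U) = (U - 39) + 0 = (-39 + U) + 0 = -39 + U)
M(-79)/19135 = (-39 - 79)/19135 = -118*1/19135 = -118/19135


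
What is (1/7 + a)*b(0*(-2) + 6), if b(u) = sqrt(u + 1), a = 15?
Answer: 106*sqrt(7)/7 ≈ 40.064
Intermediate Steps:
b(u) = sqrt(1 + u)
(1/7 + a)*b(0*(-2) + 6) = (1/7 + 15)*sqrt(1 + (0*(-2) + 6)) = (1/7 + 15)*sqrt(1 + (0 + 6)) = 106*sqrt(1 + 6)/7 = 106*sqrt(7)/7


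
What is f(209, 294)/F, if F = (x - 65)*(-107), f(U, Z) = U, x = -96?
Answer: 209/17227 ≈ 0.012132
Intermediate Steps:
F = 17227 (F = (-96 - 65)*(-107) = -161*(-107) = 17227)
f(209, 294)/F = 209/17227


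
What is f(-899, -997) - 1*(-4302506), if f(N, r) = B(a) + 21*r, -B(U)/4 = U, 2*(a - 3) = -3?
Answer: 4281563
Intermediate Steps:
a = 3/2 (a = 3 + (½)*(-3) = 3 - 3/2 = 3/2 ≈ 1.5000)
B(U) = -4*U
f(N, r) = -6 + 21*r (f(N, r) = -4*3/2 + 21*r = -6 + 21*r)
f(-899, -997) - 1*(-4302506) = (-6 + 21*(-997)) - 1*(-4302506) = (-6 - 20937) + 4302506 = -20943 + 4302506 = 4281563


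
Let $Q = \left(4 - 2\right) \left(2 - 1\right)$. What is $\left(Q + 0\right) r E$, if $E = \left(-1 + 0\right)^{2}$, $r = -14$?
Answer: $-28$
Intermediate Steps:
$Q = 2$ ($Q = 2 \cdot 1 = 2$)
$E = 1$ ($E = \left(-1\right)^{2} = 1$)
$\left(Q + 0\right) r E = \left(2 + 0\right) \left(-14\right) 1 = 2 \left(-14\right) 1 = \left(-28\right) 1 = -28$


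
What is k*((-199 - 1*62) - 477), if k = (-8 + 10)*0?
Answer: 0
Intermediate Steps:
k = 0 (k = 2*0 = 0)
k*((-199 - 1*62) - 477) = 0*((-199 - 1*62) - 477) = 0*((-199 - 62) - 477) = 0*(-261 - 477) = 0*(-738) = 0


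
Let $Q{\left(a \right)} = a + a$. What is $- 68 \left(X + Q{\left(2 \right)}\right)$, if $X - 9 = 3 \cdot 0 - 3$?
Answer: $-680$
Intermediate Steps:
$Q{\left(a \right)} = 2 a$
$X = 6$ ($X = 9 + \left(3 \cdot 0 - 3\right) = 9 + \left(0 - 3\right) = 9 - 3 = 6$)
$- 68 \left(X + Q{\left(2 \right)}\right) = - 68 \left(6 + 2 \cdot 2\right) = - 68 \left(6 + 4\right) = \left(-68\right) 10 = -680$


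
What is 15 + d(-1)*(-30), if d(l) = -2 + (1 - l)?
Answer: 15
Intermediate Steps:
d(l) = -1 - l
15 + d(-1)*(-30) = 15 + (-1 - 1*(-1))*(-30) = 15 + (-1 + 1)*(-30) = 15 + 0*(-30) = 15 + 0 = 15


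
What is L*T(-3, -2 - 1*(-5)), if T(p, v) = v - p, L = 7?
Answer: 42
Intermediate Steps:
L*T(-3, -2 - 1*(-5)) = 7*((-2 - 1*(-5)) - 1*(-3)) = 7*((-2 + 5) + 3) = 7*(3 + 3) = 7*6 = 42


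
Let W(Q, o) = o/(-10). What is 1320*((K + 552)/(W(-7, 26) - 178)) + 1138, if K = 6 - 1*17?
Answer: -847662/301 ≈ -2816.2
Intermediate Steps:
W(Q, o) = -o/10 (W(Q, o) = o*(-⅒) = -o/10)
K = -11 (K = 6 - 17 = -11)
1320*((K + 552)/(W(-7, 26) - 178)) + 1138 = 1320*((-11 + 552)/(-⅒*26 - 178)) + 1138 = 1320*(541/(-13/5 - 178)) + 1138 = 1320*(541/(-903/5)) + 1138 = 1320*(541*(-5/903)) + 1138 = 1320*(-2705/903) + 1138 = -1190200/301 + 1138 = -847662/301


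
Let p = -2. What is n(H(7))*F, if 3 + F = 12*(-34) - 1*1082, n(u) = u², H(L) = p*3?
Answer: -53748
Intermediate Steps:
H(L) = -6 (H(L) = -2*3 = -6)
F = -1493 (F = -3 + (12*(-34) - 1*1082) = -3 + (-408 - 1082) = -3 - 1490 = -1493)
n(H(7))*F = (-6)²*(-1493) = 36*(-1493) = -53748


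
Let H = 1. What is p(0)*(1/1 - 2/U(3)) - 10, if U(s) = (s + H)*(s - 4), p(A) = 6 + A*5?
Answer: -1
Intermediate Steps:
p(A) = 6 + 5*A
U(s) = (1 + s)*(-4 + s) (U(s) = (s + 1)*(s - 4) = (1 + s)*(-4 + s))
p(0)*(1/1 - 2/U(3)) - 10 = (6 + 5*0)*(1/1 - 2/(-4 + 3² - 3*3)) - 10 = (6 + 0)*(1*1 - 2/(-4 + 9 - 9)) - 10 = 6*(1 - 2/(-4)) - 10 = 6*(1 - 2*(-¼)) - 10 = 6*(1 + ½) - 10 = 6*(3/2) - 10 = 9 - 10 = -1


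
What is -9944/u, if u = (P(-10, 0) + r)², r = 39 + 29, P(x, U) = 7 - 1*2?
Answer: -9944/5329 ≈ -1.8660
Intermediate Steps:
P(x, U) = 5 (P(x, U) = 7 - 2 = 5)
r = 68
u = 5329 (u = (5 + 68)² = 73² = 5329)
-9944/u = -9944/5329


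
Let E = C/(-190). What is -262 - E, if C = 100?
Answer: -4968/19 ≈ -261.47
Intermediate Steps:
E = -10/19 (E = 100/(-190) = 100*(-1/190) = -10/19 ≈ -0.52632)
-262 - E = -262 - 1*(-10/19) = -262 + 10/19 = -4968/19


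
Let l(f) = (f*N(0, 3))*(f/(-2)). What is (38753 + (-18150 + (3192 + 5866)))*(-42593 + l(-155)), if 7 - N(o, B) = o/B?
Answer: -7514940621/2 ≈ -3.7575e+9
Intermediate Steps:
N(o, B) = 7 - o/B
l(f) = -7*f²/2 (l(f) = (f*(7 - 1*0/3))*(f/(-2)) = (f*(7 - 1*0*⅓))*(f*(-½)) = (f*(7 + 0))*(-f/2) = (f*7)*(-f/2) = (7*f)*(-f/2) = -7*f²/2)
(38753 + (-18150 + (3192 + 5866)))*(-42593 + l(-155)) = (38753 + (-18150 + (3192 + 5866)))*(-42593 - 7/2*(-155)²) = (38753 + (-18150 + 9058))*(-42593 - 7/2*24025) = (38753 - 9092)*(-42593 - 168175/2) = 29661*(-253361/2) = -7514940621/2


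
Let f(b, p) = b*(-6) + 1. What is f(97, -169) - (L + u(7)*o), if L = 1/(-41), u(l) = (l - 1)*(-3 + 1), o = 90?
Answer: 20460/41 ≈ 499.02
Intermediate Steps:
u(l) = 2 - 2*l (u(l) = (-1 + l)*(-2) = 2 - 2*l)
L = -1/41 ≈ -0.024390
f(b, p) = 1 - 6*b (f(b, p) = -6*b + 1 = 1 - 6*b)
f(97, -169) - (L + u(7)*o) = (1 - 6*97) - (-1/41 + (2 - 2*7)*90) = (1 - 582) - (-1/41 + (2 - 14)*90) = -581 - (-1/41 - 12*90) = -581 - (-1/41 - 1080) = -581 - 1*(-44281/41) = -581 + 44281/41 = 20460/41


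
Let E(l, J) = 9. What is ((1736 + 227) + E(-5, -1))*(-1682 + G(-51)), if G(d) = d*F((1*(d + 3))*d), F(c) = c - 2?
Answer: -249316016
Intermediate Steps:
F(c) = -2 + c
G(d) = d*(-2 + d*(3 + d)) (G(d) = d*(-2 + (1*(d + 3))*d) = d*(-2 + (1*(3 + d))*d) = d*(-2 + (3 + d)*d) = d*(-2 + d*(3 + d)))
((1736 + 227) + E(-5, -1))*(-1682 + G(-51)) = ((1736 + 227) + 9)*(-1682 - 51*(-2 - 51*(3 - 51))) = (1963 + 9)*(-1682 - 51*(-2 - 51*(-48))) = 1972*(-1682 - 51*(-2 + 2448)) = 1972*(-1682 - 51*2446) = 1972*(-1682 - 124746) = 1972*(-126428) = -249316016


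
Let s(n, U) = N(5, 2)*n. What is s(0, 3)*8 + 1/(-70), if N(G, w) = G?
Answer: -1/70 ≈ -0.014286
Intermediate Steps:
s(n, U) = 5*n
s(0, 3)*8 + 1/(-70) = (5*0)*8 + 1/(-70) = 0*8 - 1/70 = 0 - 1/70 = -1/70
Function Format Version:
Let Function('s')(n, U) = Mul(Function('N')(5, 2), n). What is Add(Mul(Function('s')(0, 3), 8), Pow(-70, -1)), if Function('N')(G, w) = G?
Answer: Rational(-1, 70) ≈ -0.014286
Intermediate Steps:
Function('s')(n, U) = Mul(5, n)
Add(Mul(Function('s')(0, 3), 8), Pow(-70, -1)) = Add(Mul(Mul(5, 0), 8), Pow(-70, -1)) = Add(Mul(0, 8), Rational(-1, 70)) = Add(0, Rational(-1, 70)) = Rational(-1, 70)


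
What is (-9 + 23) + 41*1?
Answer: 55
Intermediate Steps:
(-9 + 23) + 41*1 = 14 + 41 = 55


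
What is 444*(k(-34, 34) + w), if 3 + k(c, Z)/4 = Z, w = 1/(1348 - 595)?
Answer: 13819204/251 ≈ 55057.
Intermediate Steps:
w = 1/753 ≈ 0.0013280
k(c, Z) = -12 + 4*Z
444*(k(-34, 34) + w) = 444*((-12 + 4*34) + 1/753) = 444*((-12 + 136) + 1/753) = 444*(124 + 1/753) = 444*(93373/753) = 13819204/251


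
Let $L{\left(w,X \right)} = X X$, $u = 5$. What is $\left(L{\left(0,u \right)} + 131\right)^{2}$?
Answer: $24336$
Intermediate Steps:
$L{\left(w,X \right)} = X^{2}$
$\left(L{\left(0,u \right)} + 131\right)^{2} = \left(5^{2} + 131\right)^{2} = \left(25 + 131\right)^{2} = 156^{2} = 24336$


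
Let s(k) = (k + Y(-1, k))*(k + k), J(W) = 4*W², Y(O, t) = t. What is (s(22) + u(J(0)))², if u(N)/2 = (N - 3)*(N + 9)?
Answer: 3541924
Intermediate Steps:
s(k) = 4*k² (s(k) = (k + k)*(k + k) = (2*k)*(2*k) = 4*k²)
u(N) = 2*(-3 + N)*(9 + N) (u(N) = 2*((N - 3)*(N + 9)) = 2*((-3 + N)*(9 + N)) = 2*(-3 + N)*(9 + N))
(s(22) + u(J(0)))² = (4*22² + (-54 + 2*(4*0²)² + 12*(4*0²)))² = (4*484 + (-54 + 2*(4*0)² + 12*(4*0)))² = (1936 + (-54 + 2*0² + 12*0))² = (1936 + (-54 + 2*0 + 0))² = (1936 + (-54 + 0 + 0))² = (1936 - 54)² = 1882² = 3541924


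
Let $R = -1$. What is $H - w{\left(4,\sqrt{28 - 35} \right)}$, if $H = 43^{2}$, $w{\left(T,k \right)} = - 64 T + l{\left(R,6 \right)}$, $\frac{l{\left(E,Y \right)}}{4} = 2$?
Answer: $2097$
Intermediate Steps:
$l{\left(E,Y \right)} = 8$ ($l{\left(E,Y \right)} = 4 \cdot 2 = 8$)
$w{\left(T,k \right)} = 8 - 64 T$ ($w{\left(T,k \right)} = - 64 T + 8 = 8 - 64 T$)
$H = 1849$
$H - w{\left(4,\sqrt{28 - 35} \right)} = 1849 - \left(8 - 256\right) = 1849 - -248 = 1849 + 248 = 2097$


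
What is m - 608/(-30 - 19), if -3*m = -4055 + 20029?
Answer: -780902/147 ≈ -5312.3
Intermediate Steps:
m = -15974/3 (m = -(-4055 + 20029)/3 = -⅓*15974 = -15974/3 ≈ -5324.7)
m - 608/(-30 - 19) = -15974/3 - 608/(-30 - 19) = -15974/3 - 608/(-49) = -15974/3 - 608*(-1/49) = -15974/3 + 608/49 = -780902/147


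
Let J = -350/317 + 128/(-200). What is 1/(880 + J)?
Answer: 7925/6960178 ≈ 0.0011386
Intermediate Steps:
J = -13822/7925 (J = -350*1/317 + 128*(-1/200) = -350/317 - 16/25 = -13822/7925 ≈ -1.7441)
1/(880 + J) = 1/(880 - 13822/7925) = 1/(6960178/7925) = 7925/6960178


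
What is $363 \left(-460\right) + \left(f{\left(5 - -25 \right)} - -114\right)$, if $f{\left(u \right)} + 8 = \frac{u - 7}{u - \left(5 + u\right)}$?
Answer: $- \frac{834393}{5} \approx -1.6688 \cdot 10^{5}$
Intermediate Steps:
$f{\left(u \right)} = - \frac{33}{5} - \frac{u}{5}$ ($f{\left(u \right)} = -8 + \frac{u - 7}{u - \left(5 + u\right)} = -8 + \frac{-7 + u}{-5} = -8 + \left(-7 + u\right) \left(- \frac{1}{5}\right) = -8 - \left(- \frac{7}{5} + \frac{u}{5}\right) = - \frac{33}{5} - \frac{u}{5}$)
$363 \left(-460\right) + \left(f{\left(5 - -25 \right)} - -114\right) = 363 \left(-460\right) - \left(- \frac{537}{5} + \frac{5 - -25}{5}\right) = -166980 + \left(\left(- \frac{33}{5} - \frac{5 + 25}{5}\right) + 114\right) = -166980 + \left(\left(- \frac{33}{5} - 6\right) + 114\right) = -166980 + \left(- \frac{63}{5} + 114\right) = -166980 + \frac{507}{5} = - \frac{834393}{5}$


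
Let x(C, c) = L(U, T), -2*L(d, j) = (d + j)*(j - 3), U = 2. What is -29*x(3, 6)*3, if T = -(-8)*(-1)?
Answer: 2871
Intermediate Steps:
T = -8 (T = -2*4 = -8)
L(d, j) = -(-3 + j)*(d + j)/2 (L(d, j) = -(d + j)*(j - 3)/2 = -(d + j)*(-3 + j)/2 = -(-3 + j)*(d + j)/2)
x(C, c) = -33 (x(C, c) = -1/2*(-8)**2 + (3/2)*2 + (3/2)*(-8) - 1/2*2*(-8) = -1/2*64 + 3 - 12 + 8 = -32 + 3 - 12 + 8 = -33)
-29*x(3, 6)*3 = -29*(-33)*3 = 957*3 = 2871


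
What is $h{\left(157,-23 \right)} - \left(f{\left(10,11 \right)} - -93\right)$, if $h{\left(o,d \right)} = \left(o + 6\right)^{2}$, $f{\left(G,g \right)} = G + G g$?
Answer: $26356$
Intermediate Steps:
$h{\left(o,d \right)} = \left(6 + o\right)^{2}$
$h{\left(157,-23 \right)} - \left(f{\left(10,11 \right)} - -93\right) = \left(6 + 157\right)^{2} - \left(10 \left(1 + 11\right) - -93\right) = 163^{2} - \left(10 \cdot 12 + 93\right) = 26569 - \left(120 + 93\right) = 26569 - 213 = 26356$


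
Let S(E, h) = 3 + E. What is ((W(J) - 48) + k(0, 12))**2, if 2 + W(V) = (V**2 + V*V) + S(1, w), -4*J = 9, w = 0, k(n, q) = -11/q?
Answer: 779689/576 ≈ 1353.6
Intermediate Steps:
J = -9/4 (J = -1/4*9 = -9/4 ≈ -2.2500)
W(V) = 2 + 2*V**2 (W(V) = -2 + ((V**2 + V*V) + (3 + 1)) = -2 + ((V**2 + V**2) + 4) = -2 + (2*V**2 + 4) = -2 + (4 + 2*V**2) = 2 + 2*V**2)
((W(J) - 48) + k(0, 12))**2 = (((2 + 2*(-9/4)**2) - 48) - 11/12)**2 = (((2 + 2*(81/16)) - 48) - 11*1/12)**2 = (((2 + 81/8) - 48) - 11/12)**2 = ((97/8 - 48) - 11/12)**2 = (-287/8 - 11/12)**2 = (-883/24)**2 = 779689/576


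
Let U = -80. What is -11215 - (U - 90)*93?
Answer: 4595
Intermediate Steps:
-11215 - (U - 90)*93 = -11215 - (-80 - 90)*93 = -11215 - (-170)*93 = -11215 - 1*(-15810) = -11215 + 15810 = 4595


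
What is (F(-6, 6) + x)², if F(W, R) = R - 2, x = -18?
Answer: 196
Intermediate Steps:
F(W, R) = -2 + R
(F(-6, 6) + x)² = ((-2 + 6) - 18)² = (4 - 18)² = (-14)² = 196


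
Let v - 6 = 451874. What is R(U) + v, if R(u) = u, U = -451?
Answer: 451429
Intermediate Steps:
v = 451880 (v = 6 + 451874 = 451880)
R(U) + v = -451 + 451880 = 451429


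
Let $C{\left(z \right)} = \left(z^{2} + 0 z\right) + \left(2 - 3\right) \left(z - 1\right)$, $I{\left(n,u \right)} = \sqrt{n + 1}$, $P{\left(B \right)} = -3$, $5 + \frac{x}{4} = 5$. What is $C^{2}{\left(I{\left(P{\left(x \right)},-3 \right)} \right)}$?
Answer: $-1 + 2 i \sqrt{2} \approx -1.0 + 2.8284 i$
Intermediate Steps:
$x = 0$ ($x = -20 + 4 \cdot 5 = -20 + 20 = 0$)
$I{\left(n,u \right)} = \sqrt{1 + n}$
$C{\left(z \right)} = 1 + z^{2} - z$ ($C{\left(z \right)} = \left(z^{2} + 0\right) - \left(-1 + z\right) = z^{2} - \left(-1 + z\right) = 1 + z^{2} - z$)
$C^{2}{\left(I{\left(P{\left(x \right)},-3 \right)} \right)} = \left(1 + \left(\sqrt{1 - 3}\right)^{2} - \sqrt{1 - 3}\right)^{2} = \left(1 + \left(\sqrt{-2}\right)^{2} - \sqrt{-2}\right)^{2} = \left(1 + \left(i \sqrt{2}\right)^{2} - i \sqrt{2}\right)^{2} = \left(1 - 2 - i \sqrt{2}\right)^{2} = \left(-1 - i \sqrt{2}\right)^{2}$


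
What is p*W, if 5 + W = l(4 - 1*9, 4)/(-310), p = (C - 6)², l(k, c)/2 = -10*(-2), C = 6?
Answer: 0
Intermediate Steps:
l(k, c) = 40 (l(k, c) = 2*(-10*(-2)) = 2*20 = 40)
p = 0 (p = (6 - 6)² = 0² = 0)
W = -159/31 (W = -5 + 40/(-310) = -5 + 40*(-1/310) = -5 - 4/31 = -159/31 ≈ -5.1290)
p*W = 0*(-159/31) = 0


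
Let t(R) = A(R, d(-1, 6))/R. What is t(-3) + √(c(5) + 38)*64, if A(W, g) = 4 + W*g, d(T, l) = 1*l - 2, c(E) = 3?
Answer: 8/3 + 64*√41 ≈ 412.47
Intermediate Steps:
d(T, l) = -2 + l (d(T, l) = l - 2 = -2 + l)
t(R) = (4 + 4*R)/R (t(R) = (4 + R*(-2 + 6))/R = (4 + R*4)/R = (4 + 4*R)/R)
t(-3) + √(c(5) + 38)*64 = (4 + 4/(-3)) + √(3 + 38)*64 = (4 + 4*(-⅓)) + √41*64 = (4 - 4/3) + 64*√41 = 8/3 + 64*√41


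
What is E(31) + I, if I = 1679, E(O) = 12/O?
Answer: 52061/31 ≈ 1679.4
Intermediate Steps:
E(31) + I = 12/31 + 1679 = 52061/31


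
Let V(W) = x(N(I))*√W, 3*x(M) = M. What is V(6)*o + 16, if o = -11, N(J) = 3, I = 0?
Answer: 16 - 11*√6 ≈ -10.944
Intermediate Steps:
x(M) = M/3
V(W) = √W (V(W) = ((⅓)*3)*√W = 1*√W = √W)
V(6)*o + 16 = √6*(-11) + 16 = -11*√6 + 16 = 16 - 11*√6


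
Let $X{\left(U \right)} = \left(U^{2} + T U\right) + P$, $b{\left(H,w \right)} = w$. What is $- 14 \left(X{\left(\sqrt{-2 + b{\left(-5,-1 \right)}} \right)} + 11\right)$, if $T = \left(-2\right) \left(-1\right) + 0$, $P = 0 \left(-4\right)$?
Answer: $-112 - 28 i \sqrt{3} \approx -112.0 - 48.497 i$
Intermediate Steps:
$P = 0$
$T = 2$ ($T = 2 + 0 = 2$)
$X{\left(U \right)} = U^{2} + 2 U$ ($X{\left(U \right)} = \left(U^{2} + 2 U\right) + 0 = U^{2} + 2 U$)
$- 14 \left(X{\left(\sqrt{-2 + b{\left(-5,-1 \right)}} \right)} + 11\right) = - 14 \left(\sqrt{-2 - 1} \left(2 + \sqrt{-2 - 1}\right) + 11\right) = - 14 \left(\sqrt{-3} \left(2 + \sqrt{-3}\right) + 11\right) = - 14 \left(i \sqrt{3} \left(2 + i \sqrt{3}\right) + 11\right) = - 14 \left(11 + i \sqrt{3} \left(2 + i \sqrt{3}\right)\right) = -154 - 14 i \sqrt{3} \left(2 + i \sqrt{3}\right)$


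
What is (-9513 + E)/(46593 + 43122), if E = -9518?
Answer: -19031/89715 ≈ -0.21213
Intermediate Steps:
(-9513 + E)/(46593 + 43122) = (-9513 - 9518)/(46593 + 43122) = -19031/89715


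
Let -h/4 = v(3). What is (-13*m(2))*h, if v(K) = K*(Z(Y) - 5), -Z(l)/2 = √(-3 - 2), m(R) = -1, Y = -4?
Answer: 780 + 312*I*√5 ≈ 780.0 + 697.65*I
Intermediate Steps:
Z(l) = -2*I*√5 (Z(l) = -2*√(-3 - 2) = -2*I*√5)
v(K) = K*(-5 - 2*I*√5) (v(K) = K*(-2*I*√5 - 5) = K*(-5 - 2*I*√5))
h = 60 + 24*I*√5 (h = -(-4)*3*(5 + 2*I*√5) = -4*(-15 - 6*I*√5) = 60 + 24*I*√5 ≈ 60.0 + 53.666*I)
(-13*m(2))*h = (-13*(-1))*(60 + 24*I*√5) = 13*(60 + 24*I*√5) = 780 + 312*I*√5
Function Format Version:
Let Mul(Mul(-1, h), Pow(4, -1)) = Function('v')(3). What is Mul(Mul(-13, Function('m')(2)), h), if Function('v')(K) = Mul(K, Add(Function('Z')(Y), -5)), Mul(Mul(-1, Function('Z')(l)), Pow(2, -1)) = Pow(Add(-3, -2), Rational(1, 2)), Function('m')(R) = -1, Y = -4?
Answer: Add(780, Mul(312, I, Pow(5, Rational(1, 2)))) ≈ Add(780.00, Mul(697.65, I))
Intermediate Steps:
Function('Z')(l) = Mul(-2, I, Pow(5, Rational(1, 2))) (Function('Z')(l) = Mul(-2, Pow(Add(-3, -2), Rational(1, 2))) = Mul(-2, Pow(-5, Rational(1, 2))) = Mul(-2, Mul(I, Pow(5, Rational(1, 2)))) = Mul(-2, I, Pow(5, Rational(1, 2))))
Function('v')(K) = Mul(K, Add(-5, Mul(-2, I, Pow(5, Rational(1, 2))))) (Function('v')(K) = Mul(K, Add(Mul(-2, I, Pow(5, Rational(1, 2))), -5)) = Mul(K, Add(-5, Mul(-2, I, Pow(5, Rational(1, 2))))))
h = Add(60, Mul(24, I, Pow(5, Rational(1, 2)))) (h = Mul(-4, Mul(-1, 3, Add(5, Mul(2, I, Pow(5, Rational(1, 2)))))) = Mul(-4, Add(-15, Mul(-6, I, Pow(5, Rational(1, 2))))) = Add(60, Mul(24, I, Pow(5, Rational(1, 2)))) ≈ Add(60.000, Mul(53.666, I)))
Mul(Mul(-13, Function('m')(2)), h) = Mul(Mul(-13, -1), Add(60, Mul(24, I, Pow(5, Rational(1, 2))))) = Mul(13, Add(60, Mul(24, I, Pow(5, Rational(1, 2))))) = Add(780, Mul(312, I, Pow(5, Rational(1, 2))))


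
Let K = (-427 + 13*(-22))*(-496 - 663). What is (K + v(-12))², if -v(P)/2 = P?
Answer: 682922084881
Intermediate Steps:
v(P) = -2*P
K = 826367 (K = (-427 - 286)*(-1159) = -713*(-1159) = 826367)
(K + v(-12))² = (826367 - 2*(-12))² = (826367 + 24)² = 826391² = 682922084881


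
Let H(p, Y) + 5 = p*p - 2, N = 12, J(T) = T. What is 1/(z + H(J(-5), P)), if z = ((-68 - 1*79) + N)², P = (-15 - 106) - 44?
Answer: 1/18243 ≈ 5.4816e-5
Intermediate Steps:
P = -165 (P = -121 - 44 = -165)
H(p, Y) = -7 + p² (H(p, Y) = -5 + (p*p - 2) = -5 + (p² - 2) = -5 + (-2 + p²) = -7 + p²)
z = 18225 (z = ((-68 - 1*79) + 12)² = ((-68 - 79) + 12)² = (-147 + 12)² = (-135)² = 18225)
1/(z + H(J(-5), P)) = 1/(18225 + (-7 + (-5)²)) = 1/(18225 + (-7 + 25)) = 1/(18225 + 18) = 1/18243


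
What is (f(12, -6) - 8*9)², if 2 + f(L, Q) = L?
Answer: 3844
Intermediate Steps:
f(L, Q) = -2 + L
(f(12, -6) - 8*9)² = ((-2 + 12) - 8*9)² = (10 - 72)² = (-62)² = 3844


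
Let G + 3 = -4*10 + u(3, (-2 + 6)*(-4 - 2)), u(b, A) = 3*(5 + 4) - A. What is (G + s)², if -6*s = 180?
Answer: 484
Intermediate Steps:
s = -30 (s = -⅙*180 = -30)
u(b, A) = 27 - A (u(b, A) = 3*9 - A = 27 - A)
G = 8 (G = -3 + (-4*10 + (27 - (-2 + 6)*(-4 - 2))) = -3 + (-40 + (27 - 4*(-6))) = -3 + (-40 + (27 - 1*(-24))) = -3 + (-40 + (27 + 24)) = -3 + (-40 + 51) = -3 + 11 = 8)
(G + s)² = (8 - 30)² = (-22)² = 484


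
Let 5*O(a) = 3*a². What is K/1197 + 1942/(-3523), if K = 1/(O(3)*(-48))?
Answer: -3012665519/5465272176 ≈ -0.55124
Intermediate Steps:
O(a) = 3*a²/5 (O(a) = (3*a²)/5 = 3*a²/5)
K = -5/1296 (K = 1/(((⅗)*3²)*(-48)) = 1/(((⅗)*9)*(-48)) = 1/((27/5)*(-48)) = 1/(-1296/5) = -5/1296 ≈ -0.0038580)
K/1197 + 1942/(-3523) = -5/1296/1197 + 1942/(-3523) = -5/1296*1/1197 + 1942*(-1/3523) = -5/1551312 - 1942/3523 = -3012665519/5465272176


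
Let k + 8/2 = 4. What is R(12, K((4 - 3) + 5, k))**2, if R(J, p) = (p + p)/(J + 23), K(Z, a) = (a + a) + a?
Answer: 0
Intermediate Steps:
k = 0 (k = -4 + 4 = 0)
K(Z, a) = 3*a (K(Z, a) = 2*a + a = 3*a)
R(J, p) = 2*p/(23 + J) (R(J, p) = (2*p)/(23 + J) = 2*p/(23 + J))
R(12, K((4 - 3) + 5, k))**2 = (2*(3*0)/(23 + 12))**2 = (2*0/35)**2 = (2*0*(1/35))**2 = 0**2 = 0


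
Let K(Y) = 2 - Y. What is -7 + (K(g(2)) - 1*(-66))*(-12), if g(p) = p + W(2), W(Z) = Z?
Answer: -775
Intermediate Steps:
g(p) = 2 + p (g(p) = p + 2 = 2 + p)
-7 + (K(g(2)) - 1*(-66))*(-12) = -7 + ((2 - (2 + 2)) - 1*(-66))*(-12) = -7 + ((2 - 1*4) + 66)*(-12) = -7 + ((2 - 4) + 66)*(-12) = -7 + (-2 + 66)*(-12) = -7 + 64*(-12) = -7 - 768 = -775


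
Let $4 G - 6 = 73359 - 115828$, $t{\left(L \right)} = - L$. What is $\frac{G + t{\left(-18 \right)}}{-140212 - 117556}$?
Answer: $\frac{42391}{1031072} \approx 0.041113$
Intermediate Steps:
$G = - \frac{42463}{4}$ ($G = \frac{3}{2} + \frac{73359 - 115828}{4} = \frac{3}{2} + \frac{1}{4} \left(-42469\right) = \frac{3}{2} - \frac{42469}{4} = - \frac{42463}{4} \approx -10616.0$)
$\frac{G + t{\left(-18 \right)}}{-140212 - 117556} = \frac{- \frac{42463}{4} - -18}{-140212 - 117556} = \frac{- \frac{42463}{4} + 18}{-257768} = \left(- \frac{42391}{4}\right) \left(- \frac{1}{257768}\right) = \frac{42391}{1031072}$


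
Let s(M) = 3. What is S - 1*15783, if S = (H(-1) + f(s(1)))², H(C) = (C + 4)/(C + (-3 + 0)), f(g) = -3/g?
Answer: -252479/16 ≈ -15780.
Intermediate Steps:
H(C) = (4 + C)/(-3 + C) (H(C) = (4 + C)/(C - 3) = (4 + C)/(-3 + C))
S = 49/16 (S = ((4 - 1)/(-3 - 1) - 3/3)² = (3/(-4) - 3*⅓)² = (-¼*3 - 1)² = (-¾ - 1)² = (-7/4)² = 49/16 ≈ 3.0625)
S - 1*15783 = 49/16 - 1*15783 = 49/16 - 15783 = -252479/16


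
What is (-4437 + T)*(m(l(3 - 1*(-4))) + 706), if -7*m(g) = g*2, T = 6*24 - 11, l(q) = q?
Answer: -3030016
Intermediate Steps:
T = 133 (T = 144 - 11 = 133)
m(g) = -2*g/7 (m(g) = -g*2/7 = -2*g/7)
(-4437 + T)*(m(l(3 - 1*(-4))) + 706) = (-4437 + 133)*(-2*(3 - 1*(-4))/7 + 706) = -4304*(-2*(3 + 4)/7 + 706) = -4304*(-2/7*7 + 706) = -4304*(-2 + 706) = -4304*704 = -3030016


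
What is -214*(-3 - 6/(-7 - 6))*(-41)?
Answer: -289542/13 ≈ -22272.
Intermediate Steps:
-214*(-3 - 6/(-7 - 6))*(-41) = -214*(-3 - 6/(-13))*(-41) = -214*(-3 - 6*(-1/13))*(-41) = -214*(-3 + 6/13)*(-41) = -214*(-33/13)*(-41) = (7062/13)*(-41) = -289542/13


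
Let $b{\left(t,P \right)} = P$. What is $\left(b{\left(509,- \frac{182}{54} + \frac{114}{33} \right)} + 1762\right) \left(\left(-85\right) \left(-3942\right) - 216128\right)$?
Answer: $\frac{62246987338}{297} \approx 2.0959 \cdot 10^{8}$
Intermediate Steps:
$\left(b{\left(509,- \frac{182}{54} + \frac{114}{33} \right)} + 1762\right) \left(\left(-85\right) \left(-3942\right) - 216128\right) = \left(\left(- \frac{182}{54} + \frac{114}{33}\right) + 1762\right) \left(\left(-85\right) \left(-3942\right) - 216128\right) = \left(\left(\left(-182\right) \frac{1}{54} + 114 \cdot \frac{1}{33}\right) + 1762\right) \left(335070 - 216128\right) = \left(\left(- \frac{91}{27} + \frac{38}{11}\right) + 1762\right) 118942 = \left(\frac{25}{297} + 1762\right) 118942 = \frac{523339}{297} \cdot 118942 = \frac{62246987338}{297}$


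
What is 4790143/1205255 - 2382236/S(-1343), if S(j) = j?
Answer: 2877635012229/1618657465 ≈ 1777.8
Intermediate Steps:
4790143/1205255 - 2382236/S(-1343) = 4790143/1205255 - 2382236/(-1343) = 4790143*(1/1205255) - 2382236*(-1/1343) = 4790143/1205255 + 2382236/1343 = 2877635012229/1618657465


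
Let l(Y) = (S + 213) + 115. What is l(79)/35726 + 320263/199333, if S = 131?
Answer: 11533209785/7121370758 ≈ 1.6195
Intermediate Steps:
l(Y) = 459 (l(Y) = (131 + 213) + 115 = 344 + 115 = 459)
l(79)/35726 + 320263/199333 = 459/35726 + 320263/199333 = 11533209785/7121370758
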